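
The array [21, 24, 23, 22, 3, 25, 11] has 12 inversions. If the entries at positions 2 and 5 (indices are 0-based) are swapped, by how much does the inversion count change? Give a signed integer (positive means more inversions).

Positions 2 and 5 hold 23 and 25; after swapping, the array is [21, 24, 25, 22, 3, 23, 11].
Element-by-element contributions:
21: 2
24: 4
25: 4
22: 2
3: 0
23: 1
11: 0
Sum: 2 + 4 + 4 + 2 + 0 + 1 + 0 = 13
Change: 13 − 12 = +1

+1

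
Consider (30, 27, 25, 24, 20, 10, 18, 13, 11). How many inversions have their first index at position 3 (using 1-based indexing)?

6

The element at index 3 is 25.
Elements after it: 24, 20, 10, 18, 13, 11
Those smaller than 25: 24, 20, 10, 18, 13, 11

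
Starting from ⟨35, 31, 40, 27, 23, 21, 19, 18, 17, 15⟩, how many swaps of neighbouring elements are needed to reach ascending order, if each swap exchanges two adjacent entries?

43

Each adjacent swap fixes exactly one inversion, so the minimum swap count equals the number of inversions.
Count inversions — for each element, later elements that are smaller:
35: 31, 27, 23, 21, 19, 18, 17, 15 → 8
31: 27, 23, 21, 19, 18, 17, 15 → 7
40: 27, 23, 21, 19, 18, 17, 15 → 7
27: 23, 21, 19, 18, 17, 15 → 6
23: 21, 19, 18, 17, 15 → 5
21: 19, 18, 17, 15 → 4
19: 18, 17, 15 → 3
18: 17, 15 → 2
17: 15 → 1
15: none → 0
Total inversions: 8 + 7 + 7 + 6 + 5 + 4 + 3 + 2 + 1 + 0 = 43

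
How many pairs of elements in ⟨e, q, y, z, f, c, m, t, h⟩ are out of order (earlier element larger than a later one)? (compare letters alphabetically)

For each element, count later entries that are smaller:
e: 1
q: 4
y: 5
z: 5
f: 1
c: 0
m: 1
t: 1
h: 0
Sum: 1 + 4 + 5 + 5 + 1 + 0 + 1 + 1 + 0 = 18

18 inversions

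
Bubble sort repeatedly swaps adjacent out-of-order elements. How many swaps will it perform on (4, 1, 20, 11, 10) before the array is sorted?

The minimum number of adjacent swaps to sort an array equals its inversion count, since every such swap removes exactly one inversion.
Count inversions — for each element, later elements that are smaller:
4: 1 → 1
1: none → 0
20: 11, 10 → 2
11: 10 → 1
10: none → 0
Total inversions: 1 + 0 + 2 + 1 + 0 = 4

There are 4 adjacent swaps.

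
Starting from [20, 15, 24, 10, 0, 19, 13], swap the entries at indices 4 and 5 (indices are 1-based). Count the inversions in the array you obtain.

Positions 4 and 5 hold 10 and 0; after swapping, the array is [20, 15, 24, 0, 10, 19, 13].
Element-by-element contributions:
20 → 15, 0, 10, 19, 13 → 5
15 → 0, 10, 13 → 3
24 → 0, 10, 19, 13 → 4
0 → none → 0
10 → none → 0
19 → 13 → 1
13 → none → 0
Sum: 5 + 3 + 4 + 0 + 0 + 1 + 0 = 13

13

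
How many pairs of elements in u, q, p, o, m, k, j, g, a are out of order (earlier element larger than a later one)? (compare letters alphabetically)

Sweep left to right; for each value list the smaller values that follow it:
u → q, p, o, m, k, j, g, a → 8
q → p, o, m, k, j, g, a → 7
p → o, m, k, j, g, a → 6
o → m, k, j, g, a → 5
m → k, j, g, a → 4
k → j, g, a → 3
j → g, a → 2
g → a → 1
a → none → 0
Sum: 8 + 7 + 6 + 5 + 4 + 3 + 2 + 1 + 0 = 36

36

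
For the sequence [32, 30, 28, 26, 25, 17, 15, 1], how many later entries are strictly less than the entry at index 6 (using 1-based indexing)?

The element at index 6 is 17.
Elements after it: 15, 1
Those smaller than 17: 15, 1

2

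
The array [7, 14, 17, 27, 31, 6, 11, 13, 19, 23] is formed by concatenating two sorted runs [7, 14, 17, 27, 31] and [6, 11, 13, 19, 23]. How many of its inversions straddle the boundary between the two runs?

For each element r of the right run, count left-run elements greater than r:
r = 6: 7, 14, 17, 27, 31 → 5
r = 11: 14, 17, 27, 31 → 4
r = 13: 14, 17, 27, 31 → 4
r = 19: 27, 31 → 2
r = 23: 27, 31 → 2
Cross-inversions: 5 + 4 + 4 + 2 + 2 = 17

17 cross-inversions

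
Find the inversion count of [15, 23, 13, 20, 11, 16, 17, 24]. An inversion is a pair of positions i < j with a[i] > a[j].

Count, for each position, how many later elements it exceeds:
15 → 13, 11 → 2
23 → 13, 20, 11, 16, 17 → 5
13 → 11 → 1
20 → 11, 16, 17 → 3
11 → none → 0
16 → none → 0
17 → none → 0
24 → none → 0
Sum: 2 + 5 + 1 + 3 + 0 + 0 + 0 + 0 = 11

11 out-of-order pairs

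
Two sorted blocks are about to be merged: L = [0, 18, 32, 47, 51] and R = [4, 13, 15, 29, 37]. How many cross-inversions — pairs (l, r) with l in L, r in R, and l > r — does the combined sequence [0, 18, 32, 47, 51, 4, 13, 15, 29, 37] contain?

Count, for every r in R, how many entries of L exceed r:
r = 4: 18, 32, 47, 51 → 4
r = 13: 18, 32, 47, 51 → 4
r = 15: 18, 32, 47, 51 → 4
r = 29: 32, 47, 51 → 3
r = 37: 47, 51 → 2
Cross-inversions: 4 + 4 + 4 + 3 + 2 = 17

17 split inversions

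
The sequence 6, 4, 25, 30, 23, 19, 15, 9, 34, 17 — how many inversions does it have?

20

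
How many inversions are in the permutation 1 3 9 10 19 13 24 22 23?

Element-by-element contributions:
1: 0
3: 0
9: 0
10: 0
19: 1
13: 0
24: 2
22: 0
23: 0
Sum: 0 + 0 + 0 + 0 + 1 + 0 + 2 + 0 + 0 = 3

Inversions: 3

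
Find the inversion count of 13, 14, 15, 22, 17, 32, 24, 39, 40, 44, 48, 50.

2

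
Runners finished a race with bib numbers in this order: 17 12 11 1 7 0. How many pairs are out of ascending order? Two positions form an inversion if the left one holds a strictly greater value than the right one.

Sweep left to right; for each value list the smaller values that follow it:
17 → 12, 11, 1, 7, 0 → 5
12 → 11, 1, 7, 0 → 4
11 → 1, 7, 0 → 3
1 → 0 → 1
7 → 0 → 1
0 → none → 0
Sum: 5 + 4 + 3 + 1 + 1 + 0 = 14

14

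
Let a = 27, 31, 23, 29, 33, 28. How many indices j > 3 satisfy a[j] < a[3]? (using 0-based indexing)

The element at index 3 is 29.
Elements after it: 33, 28
Those smaller than 29: 28

1 such element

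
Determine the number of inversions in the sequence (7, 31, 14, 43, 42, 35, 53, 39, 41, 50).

11

Sweep left to right; for each value list the smaller values that follow it:
7: 0
31: 1
14: 0
43: 4
42: 3
35: 0
53: 3
39: 0
41: 0
50: 0
Sum: 0 + 1 + 0 + 4 + 3 + 0 + 3 + 0 + 0 + 0 = 11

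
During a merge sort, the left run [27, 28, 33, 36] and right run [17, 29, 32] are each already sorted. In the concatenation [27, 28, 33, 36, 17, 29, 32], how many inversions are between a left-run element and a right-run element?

Count, for every r in R, how many entries of L exceed r:
r = 17: 27, 28, 33, 36 → 4
r = 29: 33, 36 → 2
r = 32: 33, 36 → 2
Cross-inversions: 4 + 2 + 2 = 8

8 cross-inversions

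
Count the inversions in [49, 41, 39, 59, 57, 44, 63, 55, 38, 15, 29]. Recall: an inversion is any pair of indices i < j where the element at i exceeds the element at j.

36 inversions

For each element, count later entries that are smaller:
49: 6
41: 4
39: 3
59: 6
57: 5
44: 3
63: 4
55: 3
38: 2
15: 0
29: 0
Sum: 6 + 4 + 3 + 6 + 5 + 3 + 4 + 3 + 2 + 0 + 0 = 36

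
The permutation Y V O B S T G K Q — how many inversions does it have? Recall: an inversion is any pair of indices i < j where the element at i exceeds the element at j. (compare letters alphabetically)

There are 24 inversions.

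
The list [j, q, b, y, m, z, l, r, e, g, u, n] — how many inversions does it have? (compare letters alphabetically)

31 out-of-order pairs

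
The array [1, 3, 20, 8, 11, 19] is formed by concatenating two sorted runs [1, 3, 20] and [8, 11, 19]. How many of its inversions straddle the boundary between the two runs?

Take each right-half value and tally the left-half values above it:
r = 8: 20 → 1
r = 11: 20 → 1
r = 19: 20 → 1
Cross-inversions: 1 + 1 + 1 = 3

3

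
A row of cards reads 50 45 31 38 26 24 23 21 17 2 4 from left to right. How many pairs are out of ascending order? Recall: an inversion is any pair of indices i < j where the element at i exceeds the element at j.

Sweep left to right; for each value list the smaller values that follow it:
50: 10
45: 9
31: 7
38: 7
26: 6
24: 5
23: 4
21: 3
17: 2
2: 0
4: 0
Sum: 10 + 9 + 7 + 7 + 6 + 5 + 4 + 3 + 2 + 0 + 0 = 53

53 out-of-order pairs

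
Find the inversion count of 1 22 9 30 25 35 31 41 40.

4

Count, for each position, how many later elements it exceeds:
1: 0
22: 1
9: 0
30: 1
25: 0
35: 1
31: 0
41: 1
40: 0
Sum: 0 + 1 + 0 + 1 + 0 + 1 + 0 + 1 + 0 = 4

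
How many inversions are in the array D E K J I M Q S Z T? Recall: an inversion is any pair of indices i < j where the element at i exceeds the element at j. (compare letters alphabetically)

4

Count, for each position, how many later elements it exceeds:
D → none → 0
E → none → 0
K → J, I → 2
J → I → 1
I → none → 0
M → none → 0
Q → none → 0
S → none → 0
Z → T → 1
T → none → 0
Sum: 0 + 0 + 2 + 1 + 0 + 0 + 0 + 0 + 1 + 0 = 4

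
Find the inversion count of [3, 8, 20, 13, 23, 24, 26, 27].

1 out-of-order pair

Count, for each position, how many later elements it exceeds:
3: 0
8: 0
20: 1
13: 0
23: 0
24: 0
26: 0
27: 0
Sum: 0 + 0 + 1 + 0 + 0 + 0 + 0 + 0 = 1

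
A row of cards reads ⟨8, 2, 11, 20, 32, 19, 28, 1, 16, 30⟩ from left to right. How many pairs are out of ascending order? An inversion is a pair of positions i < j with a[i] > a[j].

16 inversions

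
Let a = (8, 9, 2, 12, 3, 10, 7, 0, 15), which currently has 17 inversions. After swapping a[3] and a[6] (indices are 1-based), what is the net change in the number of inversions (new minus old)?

+3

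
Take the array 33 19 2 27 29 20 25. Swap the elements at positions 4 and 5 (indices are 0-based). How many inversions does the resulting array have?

Positions 4 and 5 hold 29 and 20; after swapping, the array is [33, 19, 2, 27, 20, 29, 25].
Count, for each position, how many later elements it exceeds:
33 → 19, 2, 27, 20, 29, 25 → 6
19 → 2 → 1
2 → none → 0
27 → 20, 25 → 2
20 → none → 0
29 → 25 → 1
25 → none → 0
Sum: 6 + 1 + 0 + 2 + 0 + 1 + 0 = 10

Inversions: 10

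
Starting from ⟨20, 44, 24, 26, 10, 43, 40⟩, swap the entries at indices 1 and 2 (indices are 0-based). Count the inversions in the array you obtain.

8

Positions 1 and 2 hold 44 and 24; after swapping, the array is [20, 24, 44, 26, 10, 43, 40].
Sweep left to right; for each value list the smaller values that follow it:
20 → 10 → 1
24 → 10 → 1
44 → 26, 10, 43, 40 → 4
26 → 10 → 1
10 → none → 0
43 → 40 → 1
40 → none → 0
Sum: 1 + 1 + 4 + 1 + 0 + 1 + 0 = 8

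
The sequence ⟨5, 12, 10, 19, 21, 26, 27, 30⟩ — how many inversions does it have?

There is 1 inversion.

For each element, count later entries that are smaller:
5: 0
12: 1
10: 0
19: 0
21: 0
26: 0
27: 0
30: 0
Sum: 0 + 1 + 0 + 0 + 0 + 0 + 0 + 0 = 1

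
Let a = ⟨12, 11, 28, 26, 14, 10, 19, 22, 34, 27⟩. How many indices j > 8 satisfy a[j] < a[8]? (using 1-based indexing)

0

The element at index 8 is 22.
Elements after it: 34, 27
None of them are smaller than 22.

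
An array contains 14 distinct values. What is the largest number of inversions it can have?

A reversed (strictly descending) arrangement makes every pair an inversion, giving C(14, 2) inversions.
C(14, 2) = 14·13/2 = 91

91 inversions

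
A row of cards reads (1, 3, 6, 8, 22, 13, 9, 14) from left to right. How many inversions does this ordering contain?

4

Count, for each position, how many later elements it exceeds:
1 → none → 0
3 → none → 0
6 → none → 0
8 → none → 0
22 → 13, 9, 14 → 3
13 → 9 → 1
9 → none → 0
14 → none → 0
Sum: 0 + 0 + 0 + 0 + 3 + 1 + 0 + 0 = 4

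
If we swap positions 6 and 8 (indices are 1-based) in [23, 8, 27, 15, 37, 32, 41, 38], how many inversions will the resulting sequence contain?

Positions 6 and 8 hold 32 and 38; after swapping, the array is [23, 8, 27, 15, 37, 38, 41, 32].
Element-by-element contributions:
23 → 8, 15 → 2
8 → none → 0
27 → 15 → 1
15 → none → 0
37 → 32 → 1
38 → 32 → 1
41 → 32 → 1
32 → none → 0
Sum: 2 + 0 + 1 + 0 + 1 + 1 + 1 + 0 = 6

6 inversions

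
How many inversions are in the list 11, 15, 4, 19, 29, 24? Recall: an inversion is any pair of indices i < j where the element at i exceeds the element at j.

Inversions: 3

Element-by-element contributions:
11: 1
15: 1
4: 0
19: 0
29: 1
24: 0
Sum: 1 + 1 + 0 + 0 + 1 + 0 = 3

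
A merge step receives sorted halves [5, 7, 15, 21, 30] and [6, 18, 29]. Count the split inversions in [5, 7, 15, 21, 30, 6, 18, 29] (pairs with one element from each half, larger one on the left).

Count, for every r in R, how many entries of L exceed r:
r = 6: 7, 15, 21, 30 → 4
r = 18: 21, 30 → 2
r = 29: 30 → 1
Cross-inversions: 4 + 2 + 1 = 7

7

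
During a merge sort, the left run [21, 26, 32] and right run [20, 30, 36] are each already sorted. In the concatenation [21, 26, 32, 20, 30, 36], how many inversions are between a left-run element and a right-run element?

Take each right-half value and tally the left-half values above it:
r = 20: 21, 26, 32 → 3
r = 30: 32 → 1
r = 36: none → 0
Cross-inversions: 3 + 1 + 0 = 4

4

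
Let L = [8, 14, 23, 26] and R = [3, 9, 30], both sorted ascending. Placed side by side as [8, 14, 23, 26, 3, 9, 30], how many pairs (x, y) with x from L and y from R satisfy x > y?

7

Take each right-half value and tally the left-half values above it:
r = 3: 8, 14, 23, 26 → 4
r = 9: 14, 23, 26 → 3
r = 30: none → 0
Cross-inversions: 4 + 3 + 0 = 7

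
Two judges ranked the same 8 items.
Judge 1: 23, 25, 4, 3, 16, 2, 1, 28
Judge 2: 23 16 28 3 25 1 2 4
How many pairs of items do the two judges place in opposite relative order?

13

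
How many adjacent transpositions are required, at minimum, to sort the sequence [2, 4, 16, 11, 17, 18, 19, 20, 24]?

The minimum number of adjacent swaps to sort an array equals its inversion count, since every such swap removes exactly one inversion.
Count inversions — for each element, later elements that are smaller:
2: none → 0
4: none → 0
16: 11 → 1
11: none → 0
17: none → 0
18: none → 0
19: none → 0
20: none → 0
24: none → 0
Total inversions: 0 + 0 + 1 + 0 + 0 + 0 + 0 + 0 + 0 = 1

1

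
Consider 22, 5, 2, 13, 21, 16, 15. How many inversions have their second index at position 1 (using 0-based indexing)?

1

The element at index 1 is 5.
Elements before it: 22
Those larger than 5: 22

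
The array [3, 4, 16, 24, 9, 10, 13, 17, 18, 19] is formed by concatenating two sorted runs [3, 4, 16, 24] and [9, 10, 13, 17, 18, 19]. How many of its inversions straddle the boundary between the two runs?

9

Count, for every r in R, how many entries of L exceed r:
r = 9: 16, 24 → 2
r = 10: 16, 24 → 2
r = 13: 16, 24 → 2
r = 17: 24 → 1
r = 18: 24 → 1
r = 19: 24 → 1
Cross-inversions: 2 + 2 + 2 + 1 + 1 + 1 = 9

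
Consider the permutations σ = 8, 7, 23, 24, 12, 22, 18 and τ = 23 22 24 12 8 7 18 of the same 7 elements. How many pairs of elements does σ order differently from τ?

Assign each item its position (1..7) in the first ordering, then rewrite the second ordering as that position sequence:
positions: 8→1, 7→2, 23→3, 24→4, 12→5, 22→6, 18→7
second ordering as positions: [3, 6, 4, 5, 1, 2, 7]
Discordant pairs = inversions in this position sequence.
3: 1, 2 → 2
6: 4, 5, 1, 2 → 4
4: 1, 2 → 2
5: 1, 2 → 2
1: 0
2: 0
7: 0
Total: 2 + 4 + 2 + 2 + 0 + 0 + 0 = 10

10 discordant pairs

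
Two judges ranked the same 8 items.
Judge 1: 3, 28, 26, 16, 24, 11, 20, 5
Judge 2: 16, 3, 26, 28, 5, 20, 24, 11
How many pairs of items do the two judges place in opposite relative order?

9

Assign each item its position (1..8) in the first ordering, then rewrite the second ordering as that position sequence:
positions: 3→1, 28→2, 26→3, 16→4, 24→5, 11→6, 20→7, 5→8
second ordering as positions: [4, 1, 3, 2, 8, 7, 5, 6]
Discordant pairs = inversions in this position sequence.
4: 1, 3, 2 → 3
1: 0
3: 2 → 1
2: 0
8: 7, 5, 6 → 3
7: 5, 6 → 2
5: 0
6: 0
Total: 3 + 0 + 1 + 0 + 3 + 2 + 0 + 0 = 9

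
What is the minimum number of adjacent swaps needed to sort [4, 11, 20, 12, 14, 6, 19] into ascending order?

Minimum adjacent swaps = number of inversions (each swap of adjacent out-of-order elements removes one inversion and no swap can remove more).
Count inversions — for each element, later elements that are smaller:
4: none → 0
11: 6 → 1
20: 12, 14, 6, 19 → 4
12: 6 → 1
14: 6 → 1
6: none → 0
19: none → 0
Total inversions: 0 + 1 + 4 + 1 + 1 + 0 + 0 = 7

7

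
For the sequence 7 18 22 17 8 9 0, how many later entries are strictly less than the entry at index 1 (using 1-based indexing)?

The element at index 1 is 7.
Elements after it: 18, 22, 17, 8, 9, 0
Those smaller than 7: 0

1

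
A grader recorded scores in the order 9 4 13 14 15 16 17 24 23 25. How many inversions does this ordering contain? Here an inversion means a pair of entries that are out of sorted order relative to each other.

Element-by-element contributions:
9 → 4 → 1
4 → none → 0
13 → none → 0
14 → none → 0
15 → none → 0
16 → none → 0
17 → none → 0
24 → 23 → 1
23 → none → 0
25 → none → 0
Sum: 1 + 0 + 0 + 0 + 0 + 0 + 0 + 1 + 0 + 0 = 2

2 inversions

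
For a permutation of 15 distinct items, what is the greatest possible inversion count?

105 inversions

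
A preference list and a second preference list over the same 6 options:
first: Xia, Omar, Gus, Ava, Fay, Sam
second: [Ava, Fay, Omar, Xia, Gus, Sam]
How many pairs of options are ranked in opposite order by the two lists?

7

Assign each item its position (1..6) in the first ordering, then rewrite the second ordering as that position sequence:
positions: Xia→1, Omar→2, Gus→3, Ava→4, Fay→5, Sam→6
second ordering as positions: [4, 5, 2, 1, 3, 6]
Discordant pairs = inversions in this position sequence.
4: 2, 1, 3 → 3
5: 2, 1, 3 → 3
2: 1 → 1
1: 0
3: 0
6: 0
Total: 3 + 3 + 1 + 0 + 0 + 0 = 7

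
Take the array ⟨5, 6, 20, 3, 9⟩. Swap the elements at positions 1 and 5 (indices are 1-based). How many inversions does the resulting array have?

7

Positions 1 and 5 hold 5 and 9; after swapping, the array is [9, 6, 20, 3, 5].
Sweep left to right; for each value list the smaller values that follow it:
9 → 6, 3, 5 → 3
6 → 3, 5 → 2
20 → 3, 5 → 2
3 → none → 0
5 → none → 0
Sum: 3 + 2 + 2 + 0 + 0 = 7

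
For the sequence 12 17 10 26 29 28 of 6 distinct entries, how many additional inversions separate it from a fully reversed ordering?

12

Maximum inversions for 6 distinct elements is C(6, 2) = 6·5/2 = 15.
Current inversions — for each element, count later smaller elements:
12: 1
17: 1
10: 0
26: 0
29: 1
28: 0
Current total: 1 + 1 + 0 + 0 + 1 + 0 = 3
Shortfall: 15 − 3 = 12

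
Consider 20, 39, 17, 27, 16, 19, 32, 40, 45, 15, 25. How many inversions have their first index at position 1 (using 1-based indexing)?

4

The element at index 1 is 20.
Elements after it: 39, 17, 27, 16, 19, 32, 40, 45, 15, 25
Those smaller than 20: 17, 16, 19, 15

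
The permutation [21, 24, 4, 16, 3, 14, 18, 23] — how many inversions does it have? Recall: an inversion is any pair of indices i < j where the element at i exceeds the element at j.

Element-by-element contributions:
21: 5
24: 6
4: 1
16: 2
3: 0
14: 0
18: 0
23: 0
Sum: 5 + 6 + 1 + 2 + 0 + 0 + 0 + 0 = 14

14 out-of-order pairs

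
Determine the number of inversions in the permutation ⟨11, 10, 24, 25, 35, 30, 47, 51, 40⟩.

Sweep left to right; for each value list the smaller values that follow it:
11 → 10 → 1
10 → none → 0
24 → none → 0
25 → none → 0
35 → 30 → 1
30 → none → 0
47 → 40 → 1
51 → 40 → 1
40 → none → 0
Sum: 1 + 0 + 0 + 0 + 1 + 0 + 1 + 1 + 0 = 4

4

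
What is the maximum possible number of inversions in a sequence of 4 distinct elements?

The maximum occurs when the array is in strictly decreasing order: every one of the C(4, 2) pairs is inverted.
C(4, 2) = 4·3/2 = 6

6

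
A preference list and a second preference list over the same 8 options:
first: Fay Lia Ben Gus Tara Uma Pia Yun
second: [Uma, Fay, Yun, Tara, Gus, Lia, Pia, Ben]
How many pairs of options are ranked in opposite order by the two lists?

There are 16 pairs.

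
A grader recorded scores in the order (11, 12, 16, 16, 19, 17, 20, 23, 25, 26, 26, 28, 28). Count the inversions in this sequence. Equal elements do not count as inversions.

For each element, count later entries that are smaller:
11 → none → 0
12 → none → 0
16 → none → 0
16 → none → 0
19 → 17 → 1
17 → none → 0
20 → none → 0
23 → none → 0
25 → none → 0
26 → none → 0
26 → none → 0
28 → none → 0
28 → none → 0
Sum: 0 + 0 + 0 + 0 + 1 + 0 + 0 + 0 + 0 + 0 + 0 + 0 + 0 = 1

1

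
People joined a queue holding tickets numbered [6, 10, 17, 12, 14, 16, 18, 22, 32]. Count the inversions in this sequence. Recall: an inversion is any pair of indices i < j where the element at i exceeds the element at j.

Out-of-order pairs: 3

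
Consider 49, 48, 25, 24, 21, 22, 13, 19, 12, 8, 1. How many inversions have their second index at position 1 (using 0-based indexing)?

1 such element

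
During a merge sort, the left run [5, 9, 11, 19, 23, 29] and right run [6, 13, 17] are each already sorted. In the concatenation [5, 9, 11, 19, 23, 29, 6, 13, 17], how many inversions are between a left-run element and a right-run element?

Split inversions: 11

Take each right-half value and tally the left-half values above it:
r = 6: 9, 11, 19, 23, 29 → 5
r = 13: 19, 23, 29 → 3
r = 17: 19, 23, 29 → 3
Cross-inversions: 5 + 3 + 3 = 11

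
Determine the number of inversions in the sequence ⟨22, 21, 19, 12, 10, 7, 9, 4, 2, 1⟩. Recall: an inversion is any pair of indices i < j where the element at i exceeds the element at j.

There are 44 inversions.

Sweep left to right; for each value list the smaller values that follow it:
22: 9
21: 8
19: 7
12: 6
10: 5
7: 3
9: 3
4: 2
2: 1
1: 0
Sum: 9 + 8 + 7 + 6 + 5 + 3 + 3 + 2 + 1 + 0 = 44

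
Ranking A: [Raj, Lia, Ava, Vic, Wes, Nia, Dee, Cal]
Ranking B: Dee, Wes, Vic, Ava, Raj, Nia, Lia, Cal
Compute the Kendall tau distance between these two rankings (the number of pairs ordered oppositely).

Assign each item its position (1..8) in the first ordering, then rewrite the second ordering as that position sequence:
positions: Raj→1, Lia→2, Ava→3, Vic→4, Wes→5, Nia→6, Dee→7, Cal→8
second ordering as positions: [7, 5, 4, 3, 1, 6, 2, 8]
Discordant pairs = inversions in this position sequence.
7: 5, 4, 3, 1, 6, 2 → 6
5: 4, 3, 1, 2 → 4
4: 3, 1, 2 → 3
3: 1, 2 → 2
1: 0
6: 2 → 1
2: 0
8: 0
Total: 6 + 4 + 3 + 2 + 0 + 1 + 0 + 0 = 16

16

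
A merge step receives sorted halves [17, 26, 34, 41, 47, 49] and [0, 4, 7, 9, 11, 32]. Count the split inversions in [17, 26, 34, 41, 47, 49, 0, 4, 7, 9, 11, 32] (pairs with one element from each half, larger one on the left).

Take each right-half value and tally the left-half values above it:
r = 0: 17, 26, 34, 41, 47, 49 → 6
r = 4: 17, 26, 34, 41, 47, 49 → 6
r = 7: 17, 26, 34, 41, 47, 49 → 6
r = 9: 17, 26, 34, 41, 47, 49 → 6
r = 11: 17, 26, 34, 41, 47, 49 → 6
r = 32: 34, 41, 47, 49 → 4
Cross-inversions: 6 + 6 + 6 + 6 + 6 + 4 = 34

34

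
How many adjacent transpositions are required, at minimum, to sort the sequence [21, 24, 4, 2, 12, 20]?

9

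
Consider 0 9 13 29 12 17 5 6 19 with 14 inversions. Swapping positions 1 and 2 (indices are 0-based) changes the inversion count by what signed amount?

+1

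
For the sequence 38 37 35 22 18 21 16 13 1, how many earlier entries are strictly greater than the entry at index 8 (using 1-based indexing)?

7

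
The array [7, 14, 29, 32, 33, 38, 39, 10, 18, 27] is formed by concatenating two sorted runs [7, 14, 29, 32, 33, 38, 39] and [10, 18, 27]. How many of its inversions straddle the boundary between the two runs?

16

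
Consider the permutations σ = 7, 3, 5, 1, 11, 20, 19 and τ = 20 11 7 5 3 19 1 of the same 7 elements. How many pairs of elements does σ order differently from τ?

There are 11 discordant pairs.

Assign each item its position (1..7) in the first ordering, then rewrite the second ordering as that position sequence:
positions: 7→1, 3→2, 5→3, 1→4, 11→5, 20→6, 19→7
second ordering as positions: [6, 5, 1, 3, 2, 7, 4]
Discordant pairs = inversions in this position sequence.
6: 5, 1, 3, 2, 4 → 5
5: 1, 3, 2, 4 → 4
1: 0
3: 2 → 1
2: 0
7: 4 → 1
4: 0
Total: 5 + 4 + 0 + 1 + 0 + 1 + 0 = 11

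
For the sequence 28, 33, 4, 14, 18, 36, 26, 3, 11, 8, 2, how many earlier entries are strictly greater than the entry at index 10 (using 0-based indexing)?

10 such elements

The element at index 10 is 2.
Elements before it: 28, 33, 4, 14, 18, 36, 26, 3, 11, 8
Those larger than 2: 28, 33, 4, 14, 18, 36, 26, 3, 11, 8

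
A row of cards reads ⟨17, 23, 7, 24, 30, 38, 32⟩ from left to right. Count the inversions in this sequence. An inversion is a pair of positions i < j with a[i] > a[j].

Sweep left to right; for each value list the smaller values that follow it:
17: 1
23: 1
7: 0
24: 0
30: 0
38: 1
32: 0
Sum: 1 + 1 + 0 + 0 + 0 + 1 + 0 = 3

3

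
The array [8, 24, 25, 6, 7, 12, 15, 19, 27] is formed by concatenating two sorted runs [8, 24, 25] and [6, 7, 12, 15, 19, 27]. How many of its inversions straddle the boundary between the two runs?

12

Count, for every r in R, how many entries of L exceed r:
r = 6: 8, 24, 25 → 3
r = 7: 8, 24, 25 → 3
r = 12: 24, 25 → 2
r = 15: 24, 25 → 2
r = 19: 24, 25 → 2
r = 27: none → 0
Cross-inversions: 3 + 3 + 2 + 2 + 2 + 0 = 12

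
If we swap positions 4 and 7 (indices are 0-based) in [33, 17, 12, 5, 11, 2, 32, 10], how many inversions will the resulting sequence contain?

Positions 4 and 7 hold 11 and 10; after swapping, the array is [33, 17, 12, 5, 10, 2, 32, 11].
For each element, count later entries that are smaller:
33: 7
17: 5
12: 4
5: 1
10: 1
2: 0
32: 1
11: 0
Sum: 7 + 5 + 4 + 1 + 1 + 0 + 1 + 0 = 19

There are 19 inversions.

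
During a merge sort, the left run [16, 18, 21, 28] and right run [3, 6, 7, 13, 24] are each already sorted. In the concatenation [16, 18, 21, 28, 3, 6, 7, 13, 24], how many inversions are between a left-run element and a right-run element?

For each element r of the right run, count left-run elements greater than r:
r = 3: 16, 18, 21, 28 → 4
r = 6: 16, 18, 21, 28 → 4
r = 7: 16, 18, 21, 28 → 4
r = 13: 16, 18, 21, 28 → 4
r = 24: 28 → 1
Cross-inversions: 4 + 4 + 4 + 4 + 1 = 17

17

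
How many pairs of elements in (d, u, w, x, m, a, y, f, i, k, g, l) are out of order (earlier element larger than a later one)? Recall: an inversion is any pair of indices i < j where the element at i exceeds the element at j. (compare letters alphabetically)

35

Sweep left to right; for each value list the smaller values that follow it:
d → a → 1
u → m, a, f, i, k, g, l → 7
w → m, a, f, i, k, g, l → 7
x → m, a, f, i, k, g, l → 7
m → a, f, i, k, g, l → 6
a → none → 0
y → f, i, k, g, l → 5
f → none → 0
i → g → 1
k → g → 1
g → none → 0
l → none → 0
Sum: 1 + 7 + 7 + 7 + 6 + 0 + 5 + 0 + 1 + 1 + 0 + 0 = 35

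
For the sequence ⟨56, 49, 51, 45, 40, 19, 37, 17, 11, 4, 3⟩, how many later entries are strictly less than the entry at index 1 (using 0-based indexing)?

The element at index 1 is 49.
Elements after it: 51, 45, 40, 19, 37, 17, 11, 4, 3
Those smaller than 49: 45, 40, 19, 37, 17, 11, 4, 3

8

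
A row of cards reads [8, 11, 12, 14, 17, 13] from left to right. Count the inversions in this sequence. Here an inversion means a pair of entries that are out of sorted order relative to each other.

For each element, count later entries that are smaller:
8 → none → 0
11 → none → 0
12 → none → 0
14 → 13 → 1
17 → 13 → 1
13 → none → 0
Sum: 0 + 0 + 0 + 1 + 1 + 0 = 2

There are 2 inversions.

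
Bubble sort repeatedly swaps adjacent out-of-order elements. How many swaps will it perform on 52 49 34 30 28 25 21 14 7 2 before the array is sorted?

45

The minimum number of adjacent swaps to sort an array equals its inversion count, since every such swap removes exactly one inversion.
Count inversions — for each element, later elements that are smaller:
52: 49, 34, 30, 28, 25, 21, 14, 7, 2 → 9
49: 34, 30, 28, 25, 21, 14, 7, 2 → 8
34: 30, 28, 25, 21, 14, 7, 2 → 7
30: 28, 25, 21, 14, 7, 2 → 6
28: 25, 21, 14, 7, 2 → 5
25: 21, 14, 7, 2 → 4
21: 14, 7, 2 → 3
14: 7, 2 → 2
7: 2 → 1
2: none → 0
Total inversions: 9 + 8 + 7 + 6 + 5 + 4 + 3 + 2 + 1 + 0 = 45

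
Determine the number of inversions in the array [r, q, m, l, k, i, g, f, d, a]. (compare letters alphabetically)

45 out-of-order pairs

Element-by-element contributions:
r → q, m, l, k, i, g, f, d, a → 9
q → m, l, k, i, g, f, d, a → 8
m → l, k, i, g, f, d, a → 7
l → k, i, g, f, d, a → 6
k → i, g, f, d, a → 5
i → g, f, d, a → 4
g → f, d, a → 3
f → d, a → 2
d → a → 1
a → none → 0
Sum: 9 + 8 + 7 + 6 + 5 + 4 + 3 + 2 + 1 + 0 = 45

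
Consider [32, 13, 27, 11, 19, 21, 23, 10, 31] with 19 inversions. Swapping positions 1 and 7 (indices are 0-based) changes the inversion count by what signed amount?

-3

Positions 1 and 7 hold 13 and 10; after swapping, the array is [32, 10, 27, 11, 19, 21, 23, 13, 31].
Count, for each position, how many later elements it exceeds:
32 → 10, 27, 11, 19, 21, 23, 13, 31 → 8
10 → none → 0
27 → 11, 19, 21, 23, 13 → 5
11 → none → 0
19 → 13 → 1
21 → 13 → 1
23 → 13 → 1
13 → none → 0
31 → none → 0
Sum: 8 + 0 + 5 + 0 + 1 + 1 + 1 + 0 + 0 = 16
Change: 16 − 19 = -3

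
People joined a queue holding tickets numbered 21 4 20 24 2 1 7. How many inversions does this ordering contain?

There are 14 inversions.

Element-by-element contributions:
21 → 4, 20, 2, 1, 7 → 5
4 → 2, 1 → 2
20 → 2, 1, 7 → 3
24 → 2, 1, 7 → 3
2 → 1 → 1
1 → none → 0
7 → none → 0
Sum: 5 + 2 + 3 + 3 + 1 + 0 + 0 = 14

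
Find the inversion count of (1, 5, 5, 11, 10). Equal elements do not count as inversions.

1

Out-of-order index pairs (1-indexed):
(4,5): 11 > 10
That's 1 pair.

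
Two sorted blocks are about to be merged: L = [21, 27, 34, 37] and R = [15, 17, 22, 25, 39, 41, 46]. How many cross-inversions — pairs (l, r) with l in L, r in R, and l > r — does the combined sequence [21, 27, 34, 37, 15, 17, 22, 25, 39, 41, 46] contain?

14

For each element r of the right run, count left-run elements greater than r:
r = 15: 21, 27, 34, 37 → 4
r = 17: 21, 27, 34, 37 → 4
r = 22: 27, 34, 37 → 3
r = 25: 27, 34, 37 → 3
r = 39: none → 0
r = 41: none → 0
r = 46: none → 0
Cross-inversions: 4 + 4 + 3 + 3 + 0 + 0 + 0 = 14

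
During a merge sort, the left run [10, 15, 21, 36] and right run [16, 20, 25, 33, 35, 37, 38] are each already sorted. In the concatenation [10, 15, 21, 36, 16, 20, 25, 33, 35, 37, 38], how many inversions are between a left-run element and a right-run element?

7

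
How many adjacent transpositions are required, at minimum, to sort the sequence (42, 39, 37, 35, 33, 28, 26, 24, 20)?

There are 36 swaps.

The minimum number of adjacent swaps to sort an array equals its inversion count, since every such swap removes exactly one inversion.
Count inversions — for each element, later elements that are smaller:
42: 39, 37, 35, 33, 28, 26, 24, 20 → 8
39: 37, 35, 33, 28, 26, 24, 20 → 7
37: 35, 33, 28, 26, 24, 20 → 6
35: 33, 28, 26, 24, 20 → 5
33: 28, 26, 24, 20 → 4
28: 26, 24, 20 → 3
26: 24, 20 → 2
24: 20 → 1
20: none → 0
Total inversions: 8 + 7 + 6 + 5 + 4 + 3 + 2 + 1 + 0 = 36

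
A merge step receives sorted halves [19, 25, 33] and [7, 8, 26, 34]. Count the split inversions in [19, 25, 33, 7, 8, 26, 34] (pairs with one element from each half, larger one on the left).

Split inversions: 7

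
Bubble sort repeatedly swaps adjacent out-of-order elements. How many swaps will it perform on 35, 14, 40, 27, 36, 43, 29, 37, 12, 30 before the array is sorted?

23 swaps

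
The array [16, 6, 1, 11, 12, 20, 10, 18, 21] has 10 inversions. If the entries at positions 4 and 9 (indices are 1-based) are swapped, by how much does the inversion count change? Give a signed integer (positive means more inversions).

+7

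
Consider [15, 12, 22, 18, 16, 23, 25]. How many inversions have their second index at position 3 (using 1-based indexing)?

The element at index 3 is 22.
Elements before it: 15, 12
None of them are larger than 22.

0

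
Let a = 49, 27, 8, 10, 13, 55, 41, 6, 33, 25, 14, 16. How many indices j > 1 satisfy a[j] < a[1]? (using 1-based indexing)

The element at index 1 is 49.
Elements after it: 27, 8, 10, 13, 55, 41, 6, 33, 25, 14, 16
Those smaller than 49: 27, 8, 10, 13, 41, 6, 33, 25, 14, 16

10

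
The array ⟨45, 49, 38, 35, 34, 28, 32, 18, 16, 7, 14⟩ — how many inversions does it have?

Sweep left to right; for each value list the smaller values that follow it:
45 → 38, 35, 34, 28, 32, 18, 16, 7, 14 → 9
49 → 38, 35, 34, 28, 32, 18, 16, 7, 14 → 9
38 → 35, 34, 28, 32, 18, 16, 7, 14 → 8
35 → 34, 28, 32, 18, 16, 7, 14 → 7
34 → 28, 32, 18, 16, 7, 14 → 6
28 → 18, 16, 7, 14 → 4
32 → 18, 16, 7, 14 → 4
18 → 16, 7, 14 → 3
16 → 7, 14 → 2
7 → none → 0
14 → none → 0
Sum: 9 + 9 + 8 + 7 + 6 + 4 + 4 + 3 + 2 + 0 + 0 = 52

52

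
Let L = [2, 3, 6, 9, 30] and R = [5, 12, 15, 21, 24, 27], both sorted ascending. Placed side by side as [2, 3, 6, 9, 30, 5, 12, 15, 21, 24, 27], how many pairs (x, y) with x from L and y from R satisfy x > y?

8

Count, for every r in R, how many entries of L exceed r:
r = 5: 6, 9, 30 → 3
r = 12: 30 → 1
r = 15: 30 → 1
r = 21: 30 → 1
r = 24: 30 → 1
r = 27: 30 → 1
Cross-inversions: 3 + 1 + 1 + 1 + 1 + 1 = 8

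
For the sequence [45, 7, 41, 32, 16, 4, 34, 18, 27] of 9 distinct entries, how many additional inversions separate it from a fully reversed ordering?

14 inversions short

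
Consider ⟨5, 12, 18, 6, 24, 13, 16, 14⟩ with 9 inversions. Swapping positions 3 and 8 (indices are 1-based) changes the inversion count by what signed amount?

Positions 3 and 8 hold 18 and 14; after swapping, the array is [5, 12, 14, 6, 24, 13, 16, 18].
For each element, count later entries that are smaller:
5 → none → 0
12 → 6 → 1
14 → 6, 13 → 2
6 → none → 0
24 → 13, 16, 18 → 3
13 → none → 0
16 → none → 0
18 → none → 0
Sum: 0 + 1 + 2 + 0 + 3 + 0 + 0 + 0 = 6
Change: 6 − 9 = -3

-3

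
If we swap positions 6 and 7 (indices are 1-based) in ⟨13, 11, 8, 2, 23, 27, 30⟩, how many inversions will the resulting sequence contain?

Positions 6 and 7 hold 27 and 30; after swapping, the array is [13, 11, 8, 2, 23, 30, 27].
For each element, count later entries that are smaller:
13 → 11, 8, 2 → 3
11 → 8, 2 → 2
8 → 2 → 1
2 → none → 0
23 → none → 0
30 → 27 → 1
27 → none → 0
Sum: 3 + 2 + 1 + 0 + 0 + 1 + 0 = 7

7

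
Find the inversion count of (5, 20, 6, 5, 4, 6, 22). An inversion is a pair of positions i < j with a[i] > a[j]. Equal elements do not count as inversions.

8

Sweep left to right; for each value list the smaller values that follow it:
5: 1
20: 4
6: 2
5: 1
4: 0
6: 0
22: 0
Sum: 1 + 4 + 2 + 1 + 0 + 0 + 0 = 8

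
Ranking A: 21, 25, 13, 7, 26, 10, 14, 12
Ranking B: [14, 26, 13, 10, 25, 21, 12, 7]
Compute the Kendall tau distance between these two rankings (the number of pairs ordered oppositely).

17

Assign each item its position (1..8) in the first ordering, then rewrite the second ordering as that position sequence:
positions: 21→1, 25→2, 13→3, 7→4, 26→5, 10→6, 14→7, 12→8
second ordering as positions: [7, 5, 3, 6, 2, 1, 8, 4]
Discordant pairs = inversions in this position sequence.
7: 5, 3, 6, 2, 1, 4 → 6
5: 3, 2, 1, 4 → 4
3: 2, 1 → 2
6: 2, 1, 4 → 3
2: 1 → 1
1: 0
8: 4 → 1
4: 0
Total: 6 + 4 + 2 + 3 + 1 + 0 + 1 + 0 = 17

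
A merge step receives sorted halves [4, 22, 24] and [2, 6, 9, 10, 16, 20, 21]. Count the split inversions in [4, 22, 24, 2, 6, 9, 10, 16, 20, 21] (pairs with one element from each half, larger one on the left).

For each element r of the right run, count left-run elements greater than r:
r = 2: 4, 22, 24 → 3
r = 6: 22, 24 → 2
r = 9: 22, 24 → 2
r = 10: 22, 24 → 2
r = 16: 22, 24 → 2
r = 20: 22, 24 → 2
r = 21: 22, 24 → 2
Cross-inversions: 3 + 2 + 2 + 2 + 2 + 2 + 2 = 15

15 split inversions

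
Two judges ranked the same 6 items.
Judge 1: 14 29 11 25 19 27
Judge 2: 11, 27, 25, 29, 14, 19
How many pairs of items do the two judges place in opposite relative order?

9

Assign each item its position (1..6) in the first ordering, then rewrite the second ordering as that position sequence:
positions: 14→1, 29→2, 11→3, 25→4, 19→5, 27→6
second ordering as positions: [3, 6, 4, 2, 1, 5]
Discordant pairs = inversions in this position sequence.
3: 2, 1 → 2
6: 4, 2, 1, 5 → 4
4: 2, 1 → 2
2: 1 → 1
1: 0
5: 0
Total: 2 + 4 + 2 + 1 + 0 + 0 = 9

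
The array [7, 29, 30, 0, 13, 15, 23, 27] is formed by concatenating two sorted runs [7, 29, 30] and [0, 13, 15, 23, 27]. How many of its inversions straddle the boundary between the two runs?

Count, for every r in R, how many entries of L exceed r:
r = 0: 7, 29, 30 → 3
r = 13: 29, 30 → 2
r = 15: 29, 30 → 2
r = 23: 29, 30 → 2
r = 27: 29, 30 → 2
Cross-inversions: 3 + 2 + 2 + 2 + 2 = 11

11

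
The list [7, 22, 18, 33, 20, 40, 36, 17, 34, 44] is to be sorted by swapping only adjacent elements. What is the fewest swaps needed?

Minimum adjacent swaps = number of inversions (each swap of adjacent out-of-order elements removes one inversion and no swap can remove more).
Count inversions — for each element, later elements that are smaller:
7: none → 0
22: 18, 20, 17 → 3
18: 17 → 1
33: 20, 17 → 2
20: 17 → 1
40: 36, 17, 34 → 3
36: 17, 34 → 2
17: none → 0
34: none → 0
44: none → 0
Total inversions: 0 + 3 + 1 + 2 + 1 + 3 + 2 + 0 + 0 + 0 = 12

12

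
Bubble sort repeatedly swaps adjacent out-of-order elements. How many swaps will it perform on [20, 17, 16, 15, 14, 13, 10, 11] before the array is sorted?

27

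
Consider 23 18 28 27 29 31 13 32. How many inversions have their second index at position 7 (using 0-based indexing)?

0 such elements

The element at index 7 is 32.
Elements before it: 23, 18, 28, 27, 29, 31, 13
None of them are larger than 32.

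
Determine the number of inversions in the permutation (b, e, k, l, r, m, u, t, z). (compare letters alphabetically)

2 out-of-order pairs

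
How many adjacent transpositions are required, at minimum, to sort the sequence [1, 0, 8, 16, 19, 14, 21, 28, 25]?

Each adjacent swap fixes exactly one inversion, so the minimum swap count equals the number of inversions.
Count inversions — for each element, later elements that are smaller:
1: 0 → 1
0: none → 0
8: none → 0
16: 14 → 1
19: 14 → 1
14: none → 0
21: none → 0
28: 25 → 1
25: none → 0
Total inversions: 1 + 0 + 0 + 1 + 1 + 0 + 0 + 1 + 0 = 4

4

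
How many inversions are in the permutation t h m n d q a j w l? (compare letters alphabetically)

23

Element-by-element contributions:
t → h, m, n, d, q, a, j, l → 8
h → d, a → 2
m → d, a, j, l → 4
n → d, a, j, l → 4
d → a → 1
q → a, j, l → 3
a → none → 0
j → none → 0
w → l → 1
l → none → 0
Sum: 8 + 2 + 4 + 4 + 1 + 3 + 0 + 0 + 1 + 0 = 23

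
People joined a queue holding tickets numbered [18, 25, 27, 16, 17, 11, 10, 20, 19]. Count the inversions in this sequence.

22 out-of-order pairs

Sweep left to right; for each value list the smaller values that follow it:
18 → 16, 17, 11, 10 → 4
25 → 16, 17, 11, 10, 20, 19 → 6
27 → 16, 17, 11, 10, 20, 19 → 6
16 → 11, 10 → 2
17 → 11, 10 → 2
11 → 10 → 1
10 → none → 0
20 → 19 → 1
19 → none → 0
Sum: 4 + 6 + 6 + 2 + 2 + 1 + 0 + 1 + 0 = 22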